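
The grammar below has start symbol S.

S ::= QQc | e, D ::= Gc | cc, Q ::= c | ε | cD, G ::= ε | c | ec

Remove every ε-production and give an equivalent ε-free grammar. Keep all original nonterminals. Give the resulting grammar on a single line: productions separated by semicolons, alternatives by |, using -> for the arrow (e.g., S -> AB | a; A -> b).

S -> c | e | Qc | QQc; D -> c | Gc | cc; G -> c | ec; Q -> c | cD

Nullable set: {G, Q}.
S -> QQc: Q, Q nullable, giving QQc | Qc | c.
D -> Gc: G nullable, giving Gc | c.
Drop G -> ε.
Drop Q -> ε.
Unchanged (no nullable symbols): S -> e; D -> cc; G -> c; G -> ec; Q -> c; Q -> cD.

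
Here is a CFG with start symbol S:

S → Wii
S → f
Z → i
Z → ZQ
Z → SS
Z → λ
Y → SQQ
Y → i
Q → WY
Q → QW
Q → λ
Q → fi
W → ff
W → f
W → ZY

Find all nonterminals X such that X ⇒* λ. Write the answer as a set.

Directly nullable (have an ε-rule): {Q, Z}.
Not nullable: S, W, Y — each has a terminal in every rule's right-hand side or depends on a non-nullable symbol.

{Q, Z}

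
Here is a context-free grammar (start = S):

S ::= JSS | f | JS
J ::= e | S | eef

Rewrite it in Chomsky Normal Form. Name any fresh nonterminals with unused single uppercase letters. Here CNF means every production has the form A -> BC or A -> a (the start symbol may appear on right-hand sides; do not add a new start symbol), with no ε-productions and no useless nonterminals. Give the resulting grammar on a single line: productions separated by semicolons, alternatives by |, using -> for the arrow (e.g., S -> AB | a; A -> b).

S -> f | JE | JS; A -> e; B -> f; C -> AB; D -> SS; E -> SS; J -> e | f | AC | JD | JS

No ε-productions.
After unit-elimination: S -> f | JS | JSS; J -> e | f | JS | JSS | eef.
TERM: introduce A -> e, B -> f and substitute in every rule of length ≥2.
BIN: J -> AAB becomes J -> AC, C -> AB; J -> JSS becomes J -> JD, D -> SS; S -> JSS becomes S -> JE, E -> SS.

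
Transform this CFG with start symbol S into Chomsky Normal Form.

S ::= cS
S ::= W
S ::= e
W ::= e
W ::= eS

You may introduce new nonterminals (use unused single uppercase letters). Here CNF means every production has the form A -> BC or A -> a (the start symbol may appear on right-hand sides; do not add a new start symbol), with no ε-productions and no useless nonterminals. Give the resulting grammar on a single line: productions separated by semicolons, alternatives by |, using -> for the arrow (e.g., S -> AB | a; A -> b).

No ε-productions.
After unit-elimination: S -> e | cS | eS; W -> e | eS.
TERM: introduce A -> c, B -> e and substitute in every rule of length ≥2.
Drop unreachable/unproductive: W.

S -> e | AS | BS; A -> c; B -> e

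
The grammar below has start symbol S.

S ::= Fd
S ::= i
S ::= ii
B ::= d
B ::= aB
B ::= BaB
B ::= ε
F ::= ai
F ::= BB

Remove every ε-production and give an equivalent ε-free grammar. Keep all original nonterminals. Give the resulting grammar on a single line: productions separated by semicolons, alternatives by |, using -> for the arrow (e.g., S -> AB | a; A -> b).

Nullable set: {B, F}.
S -> Fd: F nullable, giving Fd | d.
Drop B -> ε.
B -> BaB: B, B nullable, giving Ba | BaB | a | aB.
B -> aB: B nullable, giving a | aB.
F -> BB: B, B nullable, giving B | BB.
Unchanged (no nullable symbols): S -> i; S -> ii; B -> d; F -> ai.

S -> d | i | Fd | ii; B -> a | d | Ba | aB | BaB; F -> B | BB | ai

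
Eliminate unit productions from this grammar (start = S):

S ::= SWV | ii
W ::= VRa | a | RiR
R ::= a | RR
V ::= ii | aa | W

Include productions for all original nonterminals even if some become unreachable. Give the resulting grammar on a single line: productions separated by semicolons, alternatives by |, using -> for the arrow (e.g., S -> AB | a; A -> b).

S -> ii | SWV; R -> a | RR; V -> a | aa | ii | RiR | VRa; W -> a | RiR | VRa

Unit productions: V->W.
Unit pairs (A ⇒* B via units): (V,W).
S: inherits non-unit rules of {S} → SWV | ii.
R: inherits non-unit rules of {R} → RR | a.
V: inherits non-unit rules of {V, W} → RiR | VRa | a | aa | ii.
W: inherits non-unit rules of {W} → RiR | VRa | a.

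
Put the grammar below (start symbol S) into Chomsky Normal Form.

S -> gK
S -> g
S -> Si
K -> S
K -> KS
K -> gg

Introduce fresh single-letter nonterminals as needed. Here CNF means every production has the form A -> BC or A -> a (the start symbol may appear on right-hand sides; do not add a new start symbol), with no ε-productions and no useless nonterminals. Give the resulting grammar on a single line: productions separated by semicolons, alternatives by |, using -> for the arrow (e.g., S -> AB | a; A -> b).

S -> g | BK | SA; A -> i; B -> g; K -> g | BB | BK | KS | SA

No ε-productions.
After unit-elimination: S -> g | Si | gK; K -> g | KS | Si | gK | gg.
TERM: introduce B -> g, A -> i and substitute in every rule of length ≥2.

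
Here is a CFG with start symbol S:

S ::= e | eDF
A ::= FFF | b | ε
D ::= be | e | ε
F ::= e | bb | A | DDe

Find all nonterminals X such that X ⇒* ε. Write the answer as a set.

Directly nullable (have an ε-rule): {A, D}.
F is nullable via F -> A (every symbol on the right is already known nullable).
Not nullable: S — each has a terminal in every rule's right-hand side or depends on a non-nullable symbol.

{A, D, F}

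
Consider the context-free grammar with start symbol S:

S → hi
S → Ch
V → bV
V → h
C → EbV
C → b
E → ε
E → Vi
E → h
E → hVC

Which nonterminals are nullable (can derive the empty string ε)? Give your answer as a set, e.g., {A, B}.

{E}

Directly nullable (have an ε-rule): {E}.
Not nullable: C, S, V — each has a terminal in every rule's right-hand side or depends on a non-nullable symbol.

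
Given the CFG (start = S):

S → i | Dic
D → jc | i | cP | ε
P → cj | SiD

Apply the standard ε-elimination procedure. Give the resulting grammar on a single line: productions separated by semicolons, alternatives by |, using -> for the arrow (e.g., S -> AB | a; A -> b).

S -> i | ic | Dic; D -> i | cP | jc; P -> Si | cj | SiD

Nullable set: {D}.
S -> Dic: D nullable, giving Dic | ic.
Drop D -> ε.
P -> SiD: D nullable, giving Si | SiD.
Unchanged (no nullable symbols): S -> i; D -> cP; D -> i; D -> jc; P -> cj.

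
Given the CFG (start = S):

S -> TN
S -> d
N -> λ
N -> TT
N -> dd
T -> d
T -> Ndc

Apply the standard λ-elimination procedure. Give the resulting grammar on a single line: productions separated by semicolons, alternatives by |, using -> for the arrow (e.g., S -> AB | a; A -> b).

Nullable set: {N}.
S -> TN: N nullable, giving T | TN.
Drop N -> λ.
T -> Ndc: N nullable, giving Ndc | dc.
Unchanged (no nullable symbols): S -> d; N -> TT; N -> dd; T -> d.

S -> T | d | TN; N -> TT | dd; T -> d | dc | Ndc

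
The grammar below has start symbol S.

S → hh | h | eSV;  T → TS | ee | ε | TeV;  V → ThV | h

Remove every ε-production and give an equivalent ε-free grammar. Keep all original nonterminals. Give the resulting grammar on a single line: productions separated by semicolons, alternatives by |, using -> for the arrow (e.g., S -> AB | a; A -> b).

Nullable set: {T}.
Drop T -> ε.
T -> TS: T nullable, giving S | TS.
T -> TeV: T nullable, giving TeV | eV.
V -> ThV: T nullable, giving ThV | hV.
Unchanged (no nullable symbols): S -> eSV; S -> h; S -> hh; T -> ee; V -> h.

S -> h | hh | eSV; T -> S | TS | eV | ee | TeV; V -> h | hV | ThV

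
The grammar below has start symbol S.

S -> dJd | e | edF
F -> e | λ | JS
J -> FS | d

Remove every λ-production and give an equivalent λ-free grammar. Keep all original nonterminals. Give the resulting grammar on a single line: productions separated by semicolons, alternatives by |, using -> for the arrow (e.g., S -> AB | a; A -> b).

S -> e | ed | dJd | edF; F -> e | JS; J -> S | d | FS

Nullable set: {F}.
S -> edF: F nullable, giving ed | edF.
Drop F -> λ.
J -> FS: F nullable, giving FS | S.
Unchanged (no nullable symbols): S -> dJd; S -> e; F -> JS; F -> e; J -> d.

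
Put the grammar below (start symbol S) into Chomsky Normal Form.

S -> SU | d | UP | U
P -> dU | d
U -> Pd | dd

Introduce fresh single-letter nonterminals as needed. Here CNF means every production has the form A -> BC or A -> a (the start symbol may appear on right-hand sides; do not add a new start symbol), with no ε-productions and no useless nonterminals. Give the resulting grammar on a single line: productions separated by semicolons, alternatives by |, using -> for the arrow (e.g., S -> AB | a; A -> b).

S -> d | AA | PA | SU | UP; A -> d; P -> d | AU; U -> AA | PA

No ε-productions.
After unit-elimination: S -> d | Pd | SU | UP | dd; P -> d | dU; U -> Pd | dd.
TERM: introduce A -> d and substitute in every rule of length ≥2.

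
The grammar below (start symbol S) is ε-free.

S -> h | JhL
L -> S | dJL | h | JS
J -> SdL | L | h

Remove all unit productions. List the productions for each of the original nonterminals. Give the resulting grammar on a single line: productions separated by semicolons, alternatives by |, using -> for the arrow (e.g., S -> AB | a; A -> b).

S -> h | JhL; J -> h | JS | JhL | SdL | dJL; L -> h | JS | JhL | dJL

Unit productions: J->L, L->S.
Unit pairs (A ⇒* B via units): (J,L), (J,S), (L,S).
S: inherits non-unit rules of {S} → JhL | h.
J: inherits non-unit rules of {J, L, S} → JS | JhL | SdL | dJL | h.
L: inherits non-unit rules of {L, S} → JS | JhL | dJL | h.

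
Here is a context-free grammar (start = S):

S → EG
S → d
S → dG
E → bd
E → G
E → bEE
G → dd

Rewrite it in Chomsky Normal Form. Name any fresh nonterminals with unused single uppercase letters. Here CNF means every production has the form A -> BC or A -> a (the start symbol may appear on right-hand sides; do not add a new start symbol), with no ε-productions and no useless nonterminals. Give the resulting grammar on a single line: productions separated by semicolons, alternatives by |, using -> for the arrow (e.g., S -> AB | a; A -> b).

No ε-productions.
After unit-elimination: S -> d | EG | dG; E -> bd | dd | bEE; G -> dd.
TERM: introduce A -> b, B -> d and substitute in every rule of length ≥2.
BIN: E -> AEE becomes E -> AC, C -> EE.

S -> d | BG | EG; A -> b; B -> d; C -> EE; E -> AB | AC | BB; G -> BB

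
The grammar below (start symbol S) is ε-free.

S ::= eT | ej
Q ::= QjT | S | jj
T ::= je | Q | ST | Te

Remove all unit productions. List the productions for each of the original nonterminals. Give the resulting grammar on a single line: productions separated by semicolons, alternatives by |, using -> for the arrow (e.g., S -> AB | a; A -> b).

Unit productions: Q->S, T->Q.
Unit pairs (A ⇒* B via units): (Q,S), (T,Q), (T,S).
S: inherits non-unit rules of {S} → eT | ej.
Q: inherits non-unit rules of {Q, S} → QjT | eT | ej | jj.
T: inherits non-unit rules of {Q, S, T} → QjT | ST | Te | eT | ej | je | jj.

S -> eT | ej; Q -> eT | ej | jj | QjT; T -> ST | Te | eT | ej | je | jj | QjT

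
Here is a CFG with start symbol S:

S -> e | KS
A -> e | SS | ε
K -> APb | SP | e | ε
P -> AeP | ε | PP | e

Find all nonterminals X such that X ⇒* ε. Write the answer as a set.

{A, K, P}

Directly nullable (have an ε-rule): {A, K, P}.
Not nullable: S — each has a terminal in every rule's right-hand side or depends on a non-nullable symbol.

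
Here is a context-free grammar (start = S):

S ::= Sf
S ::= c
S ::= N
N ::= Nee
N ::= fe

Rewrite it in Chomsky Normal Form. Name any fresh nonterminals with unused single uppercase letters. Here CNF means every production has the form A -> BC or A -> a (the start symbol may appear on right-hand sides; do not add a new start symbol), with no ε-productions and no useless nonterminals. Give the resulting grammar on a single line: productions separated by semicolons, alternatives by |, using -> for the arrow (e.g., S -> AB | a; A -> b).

No ε-productions.
After unit-elimination: S -> c | Sf | fe | Nee; N -> fe | Nee.
TERM: introduce A -> e, B -> f and substitute in every rule of length ≥2.
BIN: N -> NAA becomes N -> NC, C -> AA; S -> NAA becomes S -> ND, D -> AA.

S -> c | BA | ND | SB; A -> e; B -> f; C -> AA; D -> AA; N -> BA | NC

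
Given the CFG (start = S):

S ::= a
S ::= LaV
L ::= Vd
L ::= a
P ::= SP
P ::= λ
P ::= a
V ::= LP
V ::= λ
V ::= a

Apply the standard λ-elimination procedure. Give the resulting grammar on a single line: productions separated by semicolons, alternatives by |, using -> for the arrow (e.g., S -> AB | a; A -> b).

Nullable set: {P, V}.
S -> LaV: V nullable, giving La | LaV.
L -> Vd: V nullable, giving Vd | d.
Drop P -> λ.
P -> SP: P nullable, giving S | SP.
Drop V -> λ.
V -> LP: P nullable, giving L | LP.
Unchanged (no nullable symbols): S -> a; L -> a; P -> a; V -> a.

S -> a | La | LaV; L -> a | d | Vd; P -> S | a | SP; V -> L | a | LP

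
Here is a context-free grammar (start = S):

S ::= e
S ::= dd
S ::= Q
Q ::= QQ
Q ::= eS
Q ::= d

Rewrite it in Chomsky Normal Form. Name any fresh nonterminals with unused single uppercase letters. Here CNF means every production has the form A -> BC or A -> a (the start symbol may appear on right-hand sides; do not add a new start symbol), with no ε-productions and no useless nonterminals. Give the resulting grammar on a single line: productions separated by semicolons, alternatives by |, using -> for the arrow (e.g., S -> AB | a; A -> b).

S -> d | e | AS | BB | QQ; A -> e; B -> d; Q -> d | AS | QQ

No ε-productions.
After unit-elimination: S -> d | e | QQ | dd | eS; Q -> d | QQ | eS.
TERM: introduce B -> d, A -> e and substitute in every rule of length ≥2.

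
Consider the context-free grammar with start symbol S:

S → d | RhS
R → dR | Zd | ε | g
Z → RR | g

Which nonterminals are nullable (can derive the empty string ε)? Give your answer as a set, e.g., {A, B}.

Directly nullable (have an ε-rule): {R}.
Z is nullable via Z -> RR (every symbol on the right is already known nullable).
Not nullable: S — each has a terminal in every rule's right-hand side or depends on a non-nullable symbol.

{R, Z}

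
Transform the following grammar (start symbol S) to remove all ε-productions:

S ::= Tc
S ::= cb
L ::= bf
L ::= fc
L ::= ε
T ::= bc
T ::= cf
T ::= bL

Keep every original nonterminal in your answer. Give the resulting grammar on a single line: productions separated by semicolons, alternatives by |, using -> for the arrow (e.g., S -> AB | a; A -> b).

Nullable set: {L}.
Drop L -> ε.
T -> bL: L nullable, giving b | bL.
Unchanged (no nullable symbols): S -> Tc; S -> cb; L -> bf; L -> fc; T -> bc; T -> cf.

S -> Tc | cb; L -> bf | fc; T -> b | bL | bc | cf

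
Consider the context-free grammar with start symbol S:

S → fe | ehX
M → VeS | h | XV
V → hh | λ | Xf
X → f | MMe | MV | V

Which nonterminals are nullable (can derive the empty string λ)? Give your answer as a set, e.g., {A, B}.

{M, V, X}

Directly nullable (have an ε-rule): {V}.
X is nullable via X -> V (every symbol on the right is already known nullable).
M is nullable via M -> XV (every symbol on the right is already known nullable).
Not nullable: S — each has a terminal in every rule's right-hand side or depends on a non-nullable symbol.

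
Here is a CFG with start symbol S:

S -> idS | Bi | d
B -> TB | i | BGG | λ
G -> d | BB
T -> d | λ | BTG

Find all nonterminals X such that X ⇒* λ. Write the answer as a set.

Directly nullable (have an ε-rule): {B, T}.
G is nullable via G -> BB (every symbol on the right is already known nullable).
Not nullable: S — each has a terminal in every rule's right-hand side or depends on a non-nullable symbol.

{B, G, T}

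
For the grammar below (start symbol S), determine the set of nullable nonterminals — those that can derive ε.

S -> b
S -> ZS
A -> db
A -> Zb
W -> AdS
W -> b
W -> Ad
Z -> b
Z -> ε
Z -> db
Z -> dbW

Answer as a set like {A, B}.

{Z}

Directly nullable (have an ε-rule): {Z}.
Not nullable: A, S, W — each has a terminal in every rule's right-hand side or depends on a non-nullable symbol.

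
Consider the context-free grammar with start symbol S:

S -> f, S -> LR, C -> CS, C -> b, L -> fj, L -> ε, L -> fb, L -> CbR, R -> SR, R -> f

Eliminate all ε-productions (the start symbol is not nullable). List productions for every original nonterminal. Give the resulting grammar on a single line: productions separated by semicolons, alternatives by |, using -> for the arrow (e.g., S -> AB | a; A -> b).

S -> R | f | LR; C -> b | CS; L -> fb | fj | CbR; R -> f | SR

Nullable set: {L}.
S -> LR: L nullable, giving LR | R.
Drop L -> ε.
Unchanged (no nullable symbols): S -> f; C -> CS; C -> b; L -> CbR; L -> fb; L -> fj; R -> SR; R -> f.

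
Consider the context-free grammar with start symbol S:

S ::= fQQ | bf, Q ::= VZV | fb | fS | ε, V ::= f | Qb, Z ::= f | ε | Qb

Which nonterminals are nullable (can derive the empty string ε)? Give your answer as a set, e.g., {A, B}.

Directly nullable (have an ε-rule): {Q, Z}.
Not nullable: S, V — each has a terminal in every rule's right-hand side or depends on a non-nullable symbol.

{Q, Z}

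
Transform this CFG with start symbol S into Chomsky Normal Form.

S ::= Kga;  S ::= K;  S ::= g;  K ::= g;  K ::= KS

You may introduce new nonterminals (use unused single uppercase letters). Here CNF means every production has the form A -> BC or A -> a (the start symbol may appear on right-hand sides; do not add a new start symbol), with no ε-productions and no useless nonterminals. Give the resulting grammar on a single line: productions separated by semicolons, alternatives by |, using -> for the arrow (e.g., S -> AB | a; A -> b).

No ε-productions.
After unit-elimination: S -> g | KS | Kga; K -> g | KS.
TERM: introduce B -> a, A -> g and substitute in every rule of length ≥2.
BIN: S -> KAB becomes S -> KC, C -> AB.

S -> g | KC | KS; A -> g; B -> a; C -> AB; K -> g | KS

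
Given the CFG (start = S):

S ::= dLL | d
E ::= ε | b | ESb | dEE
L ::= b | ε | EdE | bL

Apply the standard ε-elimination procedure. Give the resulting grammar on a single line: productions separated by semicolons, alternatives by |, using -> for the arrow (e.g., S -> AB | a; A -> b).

Nullable set: {E, L}.
S -> dLL: L, L nullable, giving d | dL | dLL.
Drop E -> ε.
E -> ESb: E nullable, giving ESb | Sb.
E -> dEE: E, E nullable, giving d | dE | dEE.
Drop L -> ε.
L -> EdE: E, E nullable, giving Ed | EdE | d | dE.
L -> bL: L nullable, giving b | bL.
Unchanged (no nullable symbols): S -> d; E -> b; L -> b.

S -> d | dL | dLL; E -> b | d | Sb | dE | ESb | dEE; L -> b | d | Ed | bL | dE | EdE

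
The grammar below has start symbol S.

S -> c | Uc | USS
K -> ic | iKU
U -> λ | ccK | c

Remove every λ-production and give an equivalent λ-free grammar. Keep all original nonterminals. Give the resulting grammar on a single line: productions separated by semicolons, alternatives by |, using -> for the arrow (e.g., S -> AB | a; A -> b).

S -> c | SS | Uc | USS; K -> iK | ic | iKU; U -> c | ccK

Nullable set: {U}.
S -> USS: U nullable, giving SS | USS.
S -> Uc: U nullable, giving Uc | c.
K -> iKU: U nullable, giving iK | iKU.
Drop U -> λ.
Unchanged (no nullable symbols): S -> c; K -> ic; U -> c; U -> ccK.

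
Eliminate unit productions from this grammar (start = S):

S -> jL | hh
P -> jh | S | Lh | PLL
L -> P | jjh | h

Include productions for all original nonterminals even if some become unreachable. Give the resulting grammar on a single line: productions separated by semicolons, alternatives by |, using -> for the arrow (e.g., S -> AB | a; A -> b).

S -> hh | jL; L -> h | Lh | hh | jL | jh | PLL | jjh; P -> Lh | hh | jL | jh | PLL

Unit productions: L->P, P->S.
Unit pairs (A ⇒* B via units): (L,P), (L,S), (P,S).
S: inherits non-unit rules of {S} → hh | jL.
L: inherits non-unit rules of {L, P, S} → Lh | PLL | h | hh | jL | jh | jjh.
P: inherits non-unit rules of {P, S} → Lh | PLL | hh | jL | jh.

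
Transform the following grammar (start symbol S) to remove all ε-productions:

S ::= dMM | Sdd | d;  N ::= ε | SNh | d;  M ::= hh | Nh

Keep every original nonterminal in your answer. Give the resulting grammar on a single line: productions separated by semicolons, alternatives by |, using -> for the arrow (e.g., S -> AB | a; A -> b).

Nullable set: {N}.
M -> Nh: N nullable, giving Nh | h.
Drop N -> ε.
N -> SNh: N nullable, giving SNh | Sh.
Unchanged (no nullable symbols): S -> Sdd; S -> d; S -> dMM; M -> hh; N -> d.

S -> d | Sdd | dMM; M -> h | Nh | hh; N -> d | Sh | SNh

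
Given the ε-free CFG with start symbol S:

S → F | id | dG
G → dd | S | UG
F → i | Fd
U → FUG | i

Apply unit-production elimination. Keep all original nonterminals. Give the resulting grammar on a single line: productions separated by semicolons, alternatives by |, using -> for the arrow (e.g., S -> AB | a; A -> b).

Unit productions: G->S, S->F.
Unit pairs (A ⇒* B via units): (G,F), (G,S), (S,F).
S: inherits non-unit rules of {F, S} → Fd | dG | i | id.
F: inherits non-unit rules of {F} → Fd | i.
G: inherits non-unit rules of {F, G, S} → Fd | UG | dG | dd | i | id.
U: inherits non-unit rules of {U} → FUG | i.

S -> i | Fd | dG | id; F -> i | Fd; G -> i | Fd | UG | dG | dd | id; U -> i | FUG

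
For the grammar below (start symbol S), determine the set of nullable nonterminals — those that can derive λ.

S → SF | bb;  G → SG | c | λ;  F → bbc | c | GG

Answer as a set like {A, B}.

Directly nullable (have an ε-rule): {G}.
F is nullable via F -> GG (every symbol on the right is already known nullable).
Not nullable: S — each has a terminal in every rule's right-hand side or depends on a non-nullable symbol.

{F, G}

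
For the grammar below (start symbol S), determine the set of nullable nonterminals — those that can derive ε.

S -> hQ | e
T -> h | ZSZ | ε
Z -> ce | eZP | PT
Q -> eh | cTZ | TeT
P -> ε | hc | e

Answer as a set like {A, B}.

Directly nullable (have an ε-rule): {P, T}.
Z is nullable via Z -> PT (every symbol on the right is already known nullable).
Not nullable: Q, S — each has a terminal in every rule's right-hand side or depends on a non-nullable symbol.

{P, T, Z}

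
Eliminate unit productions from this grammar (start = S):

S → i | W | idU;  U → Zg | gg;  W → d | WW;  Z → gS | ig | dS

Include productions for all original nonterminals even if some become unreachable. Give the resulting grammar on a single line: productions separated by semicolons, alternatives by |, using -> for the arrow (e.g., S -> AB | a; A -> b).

S -> d | i | WW | idU; U -> Zg | gg; W -> d | WW; Z -> dS | gS | ig

Unit productions: S->W.
Unit pairs (A ⇒* B via units): (S,W).
S: inherits non-unit rules of {S, W} → WW | d | i | idU.
U: inherits non-unit rules of {U} → Zg | gg.
W: inherits non-unit rules of {W} → WW | d.
Z: inherits non-unit rules of {Z} → dS | gS | ig.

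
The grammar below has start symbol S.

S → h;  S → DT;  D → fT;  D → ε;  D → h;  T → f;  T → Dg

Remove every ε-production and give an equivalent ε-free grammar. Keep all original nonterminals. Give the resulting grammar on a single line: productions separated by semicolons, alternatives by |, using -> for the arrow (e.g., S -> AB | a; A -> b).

S -> T | h | DT; D -> h | fT; T -> f | g | Dg

Nullable set: {D}.
S -> DT: D nullable, giving DT | T.
Drop D -> ε.
T -> Dg: D nullable, giving Dg | g.
Unchanged (no nullable symbols): S -> h; D -> fT; D -> h; T -> f.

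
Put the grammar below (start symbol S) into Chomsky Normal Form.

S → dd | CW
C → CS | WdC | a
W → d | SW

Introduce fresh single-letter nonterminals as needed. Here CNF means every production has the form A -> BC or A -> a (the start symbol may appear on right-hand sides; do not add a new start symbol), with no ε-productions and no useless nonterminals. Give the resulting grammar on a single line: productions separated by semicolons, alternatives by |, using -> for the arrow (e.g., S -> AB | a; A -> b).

No ε-productions.
No unit productions to eliminate.
TERM: introduce A -> d and substitute in every rule of length ≥2.
BIN: C -> WAC becomes C -> WB, B -> AC.

S -> AA | CW; A -> d; B -> AC; C -> a | CS | WB; W -> d | SW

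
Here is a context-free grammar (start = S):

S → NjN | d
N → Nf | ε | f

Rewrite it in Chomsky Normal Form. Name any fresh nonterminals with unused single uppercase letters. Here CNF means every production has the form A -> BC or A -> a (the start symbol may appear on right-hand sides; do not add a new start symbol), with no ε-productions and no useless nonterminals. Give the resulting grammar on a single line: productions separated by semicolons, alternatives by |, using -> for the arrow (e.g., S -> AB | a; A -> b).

Nullable: {N}; after ε-elimination: S -> d | j | Nj | jN | NjN; N -> f | Nf.
No unit productions to eliminate.
TERM: introduce A -> f, B -> j and substitute in every rule of length ≥2.
BIN: S -> NBN becomes S -> NC, C -> BN.

S -> d | j | BN | NB | NC; A -> f; B -> j; C -> BN; N -> f | NA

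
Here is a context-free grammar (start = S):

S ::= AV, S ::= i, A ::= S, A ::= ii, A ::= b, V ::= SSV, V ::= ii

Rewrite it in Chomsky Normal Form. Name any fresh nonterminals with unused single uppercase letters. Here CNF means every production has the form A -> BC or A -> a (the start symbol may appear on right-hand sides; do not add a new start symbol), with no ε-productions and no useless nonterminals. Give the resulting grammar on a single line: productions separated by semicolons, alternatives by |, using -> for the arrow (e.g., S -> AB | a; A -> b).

No ε-productions.
After unit-elimination: S -> i | AV; A -> b | i | AV | ii; V -> ii | SSV.
TERM: introduce B -> i and substitute in every rule of length ≥2.
BIN: V -> SSV becomes V -> SC, C -> SV.

S -> i | AV; A -> b | i | AV | BB; B -> i; C -> SV; V -> BB | SC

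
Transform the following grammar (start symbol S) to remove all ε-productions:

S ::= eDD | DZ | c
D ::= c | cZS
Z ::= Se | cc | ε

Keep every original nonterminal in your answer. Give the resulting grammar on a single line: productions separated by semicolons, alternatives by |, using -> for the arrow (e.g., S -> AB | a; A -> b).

Nullable set: {Z}.
S -> DZ: Z nullable, giving D | DZ.
D -> cZS: Z nullable, giving cS | cZS.
Drop Z -> ε.
Unchanged (no nullable symbols): S -> c; S -> eDD; D -> c; Z -> Se; Z -> cc.

S -> D | c | DZ | eDD; D -> c | cS | cZS; Z -> Se | cc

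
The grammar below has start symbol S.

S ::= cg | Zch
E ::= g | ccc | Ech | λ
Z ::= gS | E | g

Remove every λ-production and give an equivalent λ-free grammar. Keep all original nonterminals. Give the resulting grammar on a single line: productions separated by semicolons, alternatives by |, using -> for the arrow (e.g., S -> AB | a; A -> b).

Nullable set: {E, Z}.
S -> Zch: Z nullable, giving Zch | ch.
Drop E -> λ.
E -> Ech: E nullable, giving Ech | ch.
Z -> E: E nullable, giving E.
Unchanged (no nullable symbols): S -> cg; E -> ccc; E -> g; Z -> g; Z -> gS.

S -> cg | ch | Zch; E -> g | ch | Ech | ccc; Z -> E | g | gS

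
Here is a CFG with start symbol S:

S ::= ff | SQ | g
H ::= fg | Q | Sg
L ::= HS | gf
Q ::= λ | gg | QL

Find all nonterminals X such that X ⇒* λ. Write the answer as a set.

Directly nullable (have an ε-rule): {Q}.
H is nullable via H -> Q (every symbol on the right is already known nullable).
Not nullable: L, S — each has a terminal in every rule's right-hand side or depends on a non-nullable symbol.

{H, Q}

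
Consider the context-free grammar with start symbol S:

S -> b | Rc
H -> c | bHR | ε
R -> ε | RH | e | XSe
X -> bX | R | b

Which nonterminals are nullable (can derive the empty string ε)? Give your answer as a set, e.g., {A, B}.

Directly nullable (have an ε-rule): {H, R}.
X is nullable via X -> R (every symbol on the right is already known nullable).
Not nullable: S — each has a terminal in every rule's right-hand side or depends on a non-nullable symbol.

{H, R, X}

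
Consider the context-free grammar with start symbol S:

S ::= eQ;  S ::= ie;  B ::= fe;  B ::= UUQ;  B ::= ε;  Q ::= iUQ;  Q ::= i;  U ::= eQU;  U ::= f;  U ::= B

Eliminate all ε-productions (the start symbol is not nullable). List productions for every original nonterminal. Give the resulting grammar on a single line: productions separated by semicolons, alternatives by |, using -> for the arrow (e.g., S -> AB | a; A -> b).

Nullable set: {B, U}.
Drop B -> ε.
B -> UUQ: U, U nullable, giving Q | UQ | UUQ.
Q -> iUQ: U nullable, giving iQ | iUQ.
U -> B: B nullable, giving B.
U -> eQU: U nullable, giving eQ | eQU.
Unchanged (no nullable symbols): S -> eQ; S -> ie; B -> fe; Q -> i; U -> f.

S -> eQ | ie; B -> Q | UQ | fe | UUQ; Q -> i | iQ | iUQ; U -> B | f | eQ | eQU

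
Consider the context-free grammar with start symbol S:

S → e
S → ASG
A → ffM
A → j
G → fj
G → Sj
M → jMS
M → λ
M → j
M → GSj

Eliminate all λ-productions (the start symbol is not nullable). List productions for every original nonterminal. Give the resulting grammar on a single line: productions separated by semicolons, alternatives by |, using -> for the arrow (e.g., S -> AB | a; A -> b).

Nullable set: {M}.
A -> ffM: M nullable, giving ff | ffM.
Drop M -> λ.
M -> jMS: M nullable, giving jMS | jS.
Unchanged (no nullable symbols): S -> ASG; S -> e; A -> j; G -> Sj; G -> fj; M -> GSj; M -> j.

S -> e | ASG; A -> j | ff | ffM; G -> Sj | fj; M -> j | jS | GSj | jMS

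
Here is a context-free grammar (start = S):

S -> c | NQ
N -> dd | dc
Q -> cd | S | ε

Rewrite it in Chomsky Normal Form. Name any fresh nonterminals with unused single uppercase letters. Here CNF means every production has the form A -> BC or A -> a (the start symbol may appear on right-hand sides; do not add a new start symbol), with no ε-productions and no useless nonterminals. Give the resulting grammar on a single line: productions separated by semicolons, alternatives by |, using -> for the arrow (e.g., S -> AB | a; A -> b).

S -> c | AA | AB | NQ; A -> d; B -> c; N -> AA | AB; Q -> c | AA | AB | BA | NQ

Nullable: {Q}; after ε-elimination: S -> N | c | NQ; N -> dc | dd; Q -> S | cd.
After unit-elimination: S -> c | NQ | dc | dd; N -> dc | dd; Q -> c | NQ | cd | dc | dd.
TERM: introduce B -> c, A -> d and substitute in every rule of length ≥2.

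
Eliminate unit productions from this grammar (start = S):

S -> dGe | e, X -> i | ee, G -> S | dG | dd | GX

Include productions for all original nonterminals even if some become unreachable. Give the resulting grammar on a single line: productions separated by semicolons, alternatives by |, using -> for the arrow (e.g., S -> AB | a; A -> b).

S -> e | dGe; G -> e | GX | dG | dd | dGe; X -> i | ee

Unit productions: G->S.
Unit pairs (A ⇒* B via units): (G,S).
S: inherits non-unit rules of {S} → dGe | e.
G: inherits non-unit rules of {G, S} → GX | dG | dGe | dd | e.
X: inherits non-unit rules of {X} → ee | i.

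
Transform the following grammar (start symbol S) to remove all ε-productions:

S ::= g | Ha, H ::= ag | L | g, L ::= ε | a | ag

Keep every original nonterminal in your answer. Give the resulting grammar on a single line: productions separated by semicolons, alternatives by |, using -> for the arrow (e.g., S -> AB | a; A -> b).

S -> a | g | Ha; H -> L | g | ag; L -> a | ag

Nullable set: {H, L}.
S -> Ha: H nullable, giving Ha | a.
H -> L: L nullable, giving L.
Drop L -> ε.
Unchanged (no nullable symbols): S -> g; H -> ag; H -> g; L -> a; L -> ag.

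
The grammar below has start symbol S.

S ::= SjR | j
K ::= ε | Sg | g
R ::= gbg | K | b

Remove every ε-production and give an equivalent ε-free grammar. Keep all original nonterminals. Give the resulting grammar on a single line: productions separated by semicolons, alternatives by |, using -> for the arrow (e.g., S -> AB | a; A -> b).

Nullable set: {K, R}.
S -> SjR: R nullable, giving Sj | SjR.
Drop K -> ε.
R -> K: K nullable, giving K.
Unchanged (no nullable symbols): S -> j; K -> Sg; K -> g; R -> b; R -> gbg.

S -> j | Sj | SjR; K -> g | Sg; R -> K | b | gbg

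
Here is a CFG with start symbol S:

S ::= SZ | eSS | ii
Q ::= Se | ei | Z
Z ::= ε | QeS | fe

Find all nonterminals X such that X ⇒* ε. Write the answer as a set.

{Q, Z}

Directly nullable (have an ε-rule): {Z}.
Q is nullable via Q -> Z (every symbol on the right is already known nullable).
Not nullable: S — each has a terminal in every rule's right-hand side or depends on a non-nullable symbol.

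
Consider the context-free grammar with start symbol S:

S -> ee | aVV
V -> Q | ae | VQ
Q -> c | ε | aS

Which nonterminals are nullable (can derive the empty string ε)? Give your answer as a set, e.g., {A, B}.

Directly nullable (have an ε-rule): {Q}.
V is nullable via V -> Q (every symbol on the right is already known nullable).
Not nullable: S — each has a terminal in every rule's right-hand side or depends on a non-nullable symbol.

{Q, V}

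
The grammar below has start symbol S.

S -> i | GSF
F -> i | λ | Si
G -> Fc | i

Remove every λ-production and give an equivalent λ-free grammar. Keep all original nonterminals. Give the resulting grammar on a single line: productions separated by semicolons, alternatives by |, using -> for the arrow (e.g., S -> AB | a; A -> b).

Nullable set: {F}.
S -> GSF: F nullable, giving GS | GSF.
Drop F -> λ.
G -> Fc: F nullable, giving Fc | c.
Unchanged (no nullable symbols): S -> i; F -> Si; F -> i; G -> i.

S -> i | GS | GSF; F -> i | Si; G -> c | i | Fc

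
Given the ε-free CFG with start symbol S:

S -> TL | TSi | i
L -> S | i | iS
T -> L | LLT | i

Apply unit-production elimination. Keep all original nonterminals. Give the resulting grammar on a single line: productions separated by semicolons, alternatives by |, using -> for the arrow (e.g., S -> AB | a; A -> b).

S -> i | TL | TSi; L -> i | TL | iS | TSi; T -> i | TL | iS | LLT | TSi

Unit productions: L->S, T->L.
Unit pairs (A ⇒* B via units): (L,S), (T,L), (T,S).
S: inherits non-unit rules of {S} → TL | TSi | i.
L: inherits non-unit rules of {L, S} → TL | TSi | i | iS.
T: inherits non-unit rules of {L, S, T} → LLT | TL | TSi | i | iS.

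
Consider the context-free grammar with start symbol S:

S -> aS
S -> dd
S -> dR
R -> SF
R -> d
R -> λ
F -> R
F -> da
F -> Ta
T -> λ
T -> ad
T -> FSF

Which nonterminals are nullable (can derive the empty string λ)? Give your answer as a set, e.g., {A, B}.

Directly nullable (have an ε-rule): {R, T}.
F is nullable via F -> R (every symbol on the right is already known nullable).
Not nullable: S — each has a terminal in every rule's right-hand side or depends on a non-nullable symbol.

{F, R, T}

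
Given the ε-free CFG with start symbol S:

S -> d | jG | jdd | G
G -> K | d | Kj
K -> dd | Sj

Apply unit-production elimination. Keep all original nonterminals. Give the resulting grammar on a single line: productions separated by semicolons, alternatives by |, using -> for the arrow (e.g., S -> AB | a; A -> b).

Unit productions: G->K, S->G.
Unit pairs (A ⇒* B via units): (G,K), (S,G), (S,K).
S: inherits non-unit rules of {G, K, S} → Kj | Sj | d | dd | jG | jdd.
G: inherits non-unit rules of {G, K} → Kj | Sj | d | dd.
K: inherits non-unit rules of {K} → Sj | dd.

S -> d | Kj | Sj | dd | jG | jdd; G -> d | Kj | Sj | dd; K -> Sj | dd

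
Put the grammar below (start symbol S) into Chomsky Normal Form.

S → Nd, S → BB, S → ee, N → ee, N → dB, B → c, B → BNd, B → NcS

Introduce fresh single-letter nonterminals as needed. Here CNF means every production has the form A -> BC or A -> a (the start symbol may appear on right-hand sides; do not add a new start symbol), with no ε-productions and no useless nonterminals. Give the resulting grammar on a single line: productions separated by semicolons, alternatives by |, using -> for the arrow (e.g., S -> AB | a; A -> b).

S -> BB | DD | NA; A -> d; B -> c | BE | NF; C -> c; D -> e; E -> NA; F -> CS; N -> AB | DD

No ε-productions.
No unit productions to eliminate.
TERM: introduce C -> c, A -> d, D -> e and substitute in every rule of length ≥2.
BIN: B -> BNA becomes B -> BE, E -> NA; B -> NCS becomes B -> NF, F -> CS.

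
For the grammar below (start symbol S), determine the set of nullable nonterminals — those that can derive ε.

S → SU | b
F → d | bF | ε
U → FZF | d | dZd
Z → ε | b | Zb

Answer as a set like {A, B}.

Directly nullable (have an ε-rule): {F, Z}.
U is nullable via U -> FZF (every symbol on the right is already known nullable).
Not nullable: S — each has a terminal in every rule's right-hand side or depends on a non-nullable symbol.

{F, U, Z}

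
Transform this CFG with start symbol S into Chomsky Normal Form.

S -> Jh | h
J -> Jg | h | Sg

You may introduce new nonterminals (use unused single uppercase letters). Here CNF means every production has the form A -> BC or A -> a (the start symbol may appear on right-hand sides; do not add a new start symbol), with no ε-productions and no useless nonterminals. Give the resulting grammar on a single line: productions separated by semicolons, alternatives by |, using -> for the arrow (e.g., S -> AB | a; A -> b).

No ε-productions.
No unit productions to eliminate.
TERM: introduce A -> g, B -> h and substitute in every rule of length ≥2.

S -> h | JB; A -> g; B -> h; J -> h | JA | SA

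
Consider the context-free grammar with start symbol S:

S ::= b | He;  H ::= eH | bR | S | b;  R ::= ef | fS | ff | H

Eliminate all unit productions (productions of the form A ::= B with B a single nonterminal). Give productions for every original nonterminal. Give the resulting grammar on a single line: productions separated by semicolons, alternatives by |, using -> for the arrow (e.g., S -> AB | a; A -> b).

S -> b | He; H -> b | He | bR | eH; R -> b | He | bR | eH | ef | fS | ff

Unit productions: H->S, R->H.
Unit pairs (A ⇒* B via units): (H,S), (R,H), (R,S).
S: inherits non-unit rules of {S} → He | b.
H: inherits non-unit rules of {H, S} → He | b | bR | eH.
R: inherits non-unit rules of {H, R, S} → He | b | bR | eH | ef | fS | ff.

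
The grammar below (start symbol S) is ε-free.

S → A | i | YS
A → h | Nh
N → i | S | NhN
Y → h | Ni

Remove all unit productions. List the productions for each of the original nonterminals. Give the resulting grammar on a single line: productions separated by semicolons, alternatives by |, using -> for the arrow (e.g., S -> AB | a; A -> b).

S -> h | i | Nh | YS; A -> h | Nh; N -> h | i | Nh | YS | NhN; Y -> h | Ni

Unit productions: N->S, S->A.
Unit pairs (A ⇒* B via units): (N,A), (N,S), (S,A).
S: inherits non-unit rules of {A, S} → Nh | YS | h | i.
A: inherits non-unit rules of {A} → Nh | h.
N: inherits non-unit rules of {A, N, S} → Nh | NhN | YS | h | i.
Y: inherits non-unit rules of {Y} → Ni | h.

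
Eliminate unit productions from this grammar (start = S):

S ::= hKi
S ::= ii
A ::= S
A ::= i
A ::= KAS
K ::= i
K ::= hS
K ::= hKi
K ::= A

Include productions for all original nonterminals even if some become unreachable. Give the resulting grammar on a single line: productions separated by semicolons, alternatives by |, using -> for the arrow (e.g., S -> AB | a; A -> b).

S -> ii | hKi; A -> i | ii | KAS | hKi; K -> i | hS | ii | KAS | hKi

Unit productions: A->S, K->A.
Unit pairs (A ⇒* B via units): (A,S), (K,A), (K,S).
S: inherits non-unit rules of {S} → hKi | ii.
A: inherits non-unit rules of {A, S} → KAS | hKi | i | ii.
K: inherits non-unit rules of {A, K, S} → KAS | hKi | hS | i | ii.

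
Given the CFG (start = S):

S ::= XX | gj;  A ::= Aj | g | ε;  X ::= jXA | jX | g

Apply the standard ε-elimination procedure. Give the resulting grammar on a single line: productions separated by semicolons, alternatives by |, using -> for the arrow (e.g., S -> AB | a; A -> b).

S -> XX | gj; A -> g | j | Aj; X -> g | jX | jXA

Nullable set: {A}.
Drop A -> ε.
A -> Aj: A nullable, giving Aj | j.
X -> jXA: A nullable, giving jX | jXA.
Unchanged (no nullable symbols): S -> XX; S -> gj; A -> g; X -> g; X -> jX.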